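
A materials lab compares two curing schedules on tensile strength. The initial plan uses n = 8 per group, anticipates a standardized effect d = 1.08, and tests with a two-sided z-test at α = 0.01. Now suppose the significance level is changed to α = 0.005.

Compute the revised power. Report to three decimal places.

δ = d·√(n/2) = 1.08 × √(8/2) = 2.1600 (unchanged). New critical value: z_{0.0025} = 2.807.
Revised power = Φ(δ − 2.807) + Φ(−δ − 2.807) = Φ(-0.647) + Φ(-4.967) = 0.2588 + 0.0000 = 0.2588.

Power ≈ 0.259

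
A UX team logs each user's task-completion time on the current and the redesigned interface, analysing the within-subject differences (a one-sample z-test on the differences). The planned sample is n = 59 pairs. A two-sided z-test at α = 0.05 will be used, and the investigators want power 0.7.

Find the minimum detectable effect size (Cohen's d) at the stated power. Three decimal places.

d ≈ 0.323

Required noncentrality: δ = z_{0.025} + z_{0.30} = 1.960 + 0.524 = 2.484.
(Lower-tail contribution to power is negligible for δ > 0.)
δ = d·√n ⇒ d = δ/√n = 2.484/√59 = 0.3234.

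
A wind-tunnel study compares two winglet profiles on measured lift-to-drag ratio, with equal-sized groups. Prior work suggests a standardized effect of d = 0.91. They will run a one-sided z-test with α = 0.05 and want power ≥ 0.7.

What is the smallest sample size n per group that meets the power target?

Set Φ(δ − 1.645) = 0.7; then δ − 1.645 = Φ⁻¹(0.7) = 0.524, giving δ = 2.169.
δ = d·√(n/2) ⇒ n = 2(δ/d)² = 2 × (2.169 / 0.91)² = 11.36.
Round up to the next whole unit.

n = 12 per group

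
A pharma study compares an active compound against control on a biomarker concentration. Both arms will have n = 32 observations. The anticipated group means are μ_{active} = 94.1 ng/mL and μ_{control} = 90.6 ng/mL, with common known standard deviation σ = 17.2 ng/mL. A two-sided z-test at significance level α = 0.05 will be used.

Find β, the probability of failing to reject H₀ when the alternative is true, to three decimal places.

Standardized effect: d = |μ_{active} − μ_{control}| / σ = |94.1 − 90.6| / 17.2 = 0.2035
Noncentrality parameter: δ = d·√(n/2) = 0.2035 × √(32/2) = 0.8140
Two-sided α = 0.05 → critical value z_{0.025} = 1.960.
Power = Φ(δ − 1.960) + Φ(−δ − 1.960) = Φ(-1.146) + Φ(-2.774) = 0.1259 + 0.0028 = 0.1287.
Type II error: β = 1 − power = 1 − 0.1287 = 0.8713.

β ≈ 0.871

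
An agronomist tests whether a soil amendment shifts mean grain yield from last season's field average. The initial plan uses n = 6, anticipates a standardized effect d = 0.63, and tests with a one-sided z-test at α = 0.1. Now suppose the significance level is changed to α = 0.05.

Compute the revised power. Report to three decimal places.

Power ≈ 0.460

δ = d·√n = 0.63 × √6 = 1.5432 (unchanged). New critical value: z_{0.05} = 1.645.
Revised power = P(Z > 1.645 − δ) = Φ(-0.102) = 0.4595.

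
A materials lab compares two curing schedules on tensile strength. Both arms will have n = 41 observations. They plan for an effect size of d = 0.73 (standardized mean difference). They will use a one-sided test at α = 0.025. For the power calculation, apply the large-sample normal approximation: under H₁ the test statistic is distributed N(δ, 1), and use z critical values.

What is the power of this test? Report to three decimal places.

Noncentrality parameter: λ = d·√(n/2) = 0.73 × √(41/2) = 3.3052
Critical value for a one-sided test at α = 0.025: z_α = 1.960.
Power = Φ(λ − 1.960) = Φ(1.345) = 0.9107.

Power ≈ 0.911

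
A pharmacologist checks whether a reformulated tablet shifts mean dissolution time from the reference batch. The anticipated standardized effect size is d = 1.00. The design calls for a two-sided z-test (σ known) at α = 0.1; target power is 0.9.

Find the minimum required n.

For power 0.9 need Φ(δ − z_{0.05}) = 0.9, so δ = z_{0.05} + z_{0.10} = 1.645 + 1.282 = 2.926.
(Ignoring the negligible lower-tail rejection probability gives the usual closed-form inversion.)
δ = d·√n ⇒ n = (δ/d)² = (2.926 / 1.00)² = 8.56.
Rounding up, n = 9.

n = 9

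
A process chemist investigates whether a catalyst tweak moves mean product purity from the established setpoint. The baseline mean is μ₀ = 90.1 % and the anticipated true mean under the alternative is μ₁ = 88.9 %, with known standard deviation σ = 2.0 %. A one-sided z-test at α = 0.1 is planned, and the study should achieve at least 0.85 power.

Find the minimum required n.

n = 15

Standardized effect: d = |μ₁ − μ₀| / σ = |88.9 − 90.1| / 2.0 = 0.6000
Set Φ(δ − 1.282) = 0.85; then δ − 1.282 = Φ⁻¹(0.85) = 1.036, giving δ = 2.318.
δ = d·√n ⇒ n = (δ/d)² = (2.318 / 0.6000)² = 14.93.
Rounding up, n = 15.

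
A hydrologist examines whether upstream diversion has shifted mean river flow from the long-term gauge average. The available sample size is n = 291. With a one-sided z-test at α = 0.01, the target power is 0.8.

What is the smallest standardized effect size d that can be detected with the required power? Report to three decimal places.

Required noncentrality: δ = z_{0.01} + z_{0.20} = 2.326 + 0.842 = 3.168.
δ = d·√n ⇒ d = δ/√n = 3.168/√291 = 0.1857.

d ≈ 0.186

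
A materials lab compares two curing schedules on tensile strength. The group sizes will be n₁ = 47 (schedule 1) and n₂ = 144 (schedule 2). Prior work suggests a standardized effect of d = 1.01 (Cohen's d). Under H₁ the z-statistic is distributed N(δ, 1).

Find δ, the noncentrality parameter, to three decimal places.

δ = d / √(1/n₁ + 1/n₂) = 1.01 / √(1/47 + 1/144) = 6.0122

δ ≈ 6.012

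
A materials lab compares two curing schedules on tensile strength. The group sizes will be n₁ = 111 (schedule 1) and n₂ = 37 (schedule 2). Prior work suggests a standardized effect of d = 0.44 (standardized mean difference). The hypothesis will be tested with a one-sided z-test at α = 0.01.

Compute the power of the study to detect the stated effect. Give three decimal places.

Noncentrality parameter: δ = d / √(1/n₁ + 1/n₂) = 0.44 / √(1/111 + 1/37) = 2.3178
Critical value for a one-sided test at α = 0.01: z_α = 2.326.
Power = Φ(δ − 2.326) = Φ(-0.009) = 0.4966.

Power ≈ 0.497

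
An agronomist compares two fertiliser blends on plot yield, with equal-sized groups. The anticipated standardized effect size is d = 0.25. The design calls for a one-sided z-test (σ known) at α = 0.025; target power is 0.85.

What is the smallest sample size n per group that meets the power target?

n = 288 per group

Set Φ(δ − 1.960) = 0.85; then δ − 1.960 = Φ⁻¹(0.85) = 1.036, giving δ = 2.996.
δ = d·√(n/2) ⇒ n = 2(δ/d)² = 2 × (2.996 / 0.25)² = 287.31.
Round up to the next whole unit.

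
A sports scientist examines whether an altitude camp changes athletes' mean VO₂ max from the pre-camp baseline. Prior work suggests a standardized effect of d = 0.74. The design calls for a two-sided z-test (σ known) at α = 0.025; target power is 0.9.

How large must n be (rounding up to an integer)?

For power 0.9 need Φ(δ − z_{0.0125}) = 0.9, so δ = z_{0.0125} + z_{0.10} = 2.241 + 1.282 = 3.523.
(Ignoring the negligible lower-tail rejection probability gives the usual closed-form inversion.)
δ = d·√n ⇒ n = (δ/d)² = (3.523 / 0.74)² = 22.66.
Round up to the next whole unit.

n = 23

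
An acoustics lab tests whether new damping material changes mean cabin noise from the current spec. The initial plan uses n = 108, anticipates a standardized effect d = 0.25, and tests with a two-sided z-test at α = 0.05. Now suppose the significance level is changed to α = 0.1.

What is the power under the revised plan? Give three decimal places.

δ = d·√n = 0.25 × √108 = 2.5981 (unchanged). New critical value: z_{0.05} = 1.645.
Revised power = Φ(δ − 1.645) + Φ(−δ − 1.645) = Φ(0.953) + Φ(-4.243) = 0.8298 + 0.0000 = 0.8298.

Power ≈ 0.830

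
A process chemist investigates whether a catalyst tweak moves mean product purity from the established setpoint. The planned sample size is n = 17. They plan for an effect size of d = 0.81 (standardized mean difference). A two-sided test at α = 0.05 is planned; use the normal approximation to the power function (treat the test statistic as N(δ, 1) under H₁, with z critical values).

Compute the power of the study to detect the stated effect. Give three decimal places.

Noncentrality parameter: δ = d·√n = 0.81 × √17 = 3.3397
Two-sided α = 0.05 → critical value z_{0.025} = 1.960.
Power = Φ(δ − 1.960) + Φ(−δ − 1.960) = Φ(1.380) + Φ(-5.300) = 0.9162 + 0.0000 = 0.9162.

Power ≈ 0.916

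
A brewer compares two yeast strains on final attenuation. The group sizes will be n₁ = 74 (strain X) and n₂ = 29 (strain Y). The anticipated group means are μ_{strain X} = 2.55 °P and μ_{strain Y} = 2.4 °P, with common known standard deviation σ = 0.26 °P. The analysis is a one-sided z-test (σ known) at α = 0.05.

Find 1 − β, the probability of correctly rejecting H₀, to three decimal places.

Power ≈ 0.839

Standardized effect: d = |μ_{strain X} − μ_{strain Y}| / σ = |2.55 − 2.4| / 0.26 = 0.5769
Noncentrality parameter: δ = d / √(1/n₁ + 1/n₂) = 0.5769 / √(1/74 + 1/29) = 2.6334
Critical value for a one-sided test at α = 0.05: z_α = 1.645.
Power = Φ(δ − 1.645) = Φ(0.989) = 0.8386.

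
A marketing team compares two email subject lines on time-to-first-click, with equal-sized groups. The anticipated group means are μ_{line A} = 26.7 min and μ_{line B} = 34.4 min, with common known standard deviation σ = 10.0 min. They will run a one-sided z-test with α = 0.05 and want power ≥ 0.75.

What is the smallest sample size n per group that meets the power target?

n = 19 per group

Standardized effect: d = |μ_{line A} − μ_{line B}| / σ = |26.7 − 34.4| / 10.0 = 0.7700
Set Φ(δ − 1.645) = 0.75; then δ − 1.645 = Φ⁻¹(0.75) = 0.674, giving δ = 2.319.
δ = d·√(n/2) ⇒ n = 2(δ/d)² = 2 × (2.319 / 0.7700)² = 18.15.
Round up to the next whole unit.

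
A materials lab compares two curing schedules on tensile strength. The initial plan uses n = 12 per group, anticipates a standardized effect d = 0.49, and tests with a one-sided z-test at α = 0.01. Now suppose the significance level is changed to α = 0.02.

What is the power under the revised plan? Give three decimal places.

δ = d·√(n/2) = 0.49 × √(12/2) = 1.2002 (unchanged). New critical value: z_{0.02} = 2.054.
Revised power = P(Z > 2.054 − δ) = Φ(-0.853) = 0.1967.

Power ≈ 0.197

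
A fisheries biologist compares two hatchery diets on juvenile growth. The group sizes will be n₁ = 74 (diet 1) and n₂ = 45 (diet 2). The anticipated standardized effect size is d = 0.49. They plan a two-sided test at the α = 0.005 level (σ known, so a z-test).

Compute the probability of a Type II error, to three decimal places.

Noncentrality parameter: λ = d / √(1/n₁ + 1/n₂) = 0.49 / √(1/74 + 1/45) = 2.5921
Two-sided α = 0.005 → critical value z_{0.0025} = 2.807.
Power = Φ(λ − 2.807) + Φ(−λ − 2.807) = Φ(-0.215) + Φ(-5.399) = 0.4149 + 0.0000 = 0.4149.
Type II error: β = 1 − power = 1 − 0.4149 = 0.5851.

β ≈ 0.585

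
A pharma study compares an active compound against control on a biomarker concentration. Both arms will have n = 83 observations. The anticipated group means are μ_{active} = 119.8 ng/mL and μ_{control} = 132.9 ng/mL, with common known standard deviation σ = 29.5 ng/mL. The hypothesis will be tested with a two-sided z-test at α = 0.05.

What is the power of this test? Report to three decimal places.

Standardized effect: d = |μ_{active} − μ_{control}| / σ = |119.8 − 132.9| / 29.5 = 0.4441
Noncentrality parameter: δ = d·√(n/2) = 0.4441 × √(83/2) = 2.8607
Critical value for a two-sided test at α = 0.05: z_{α/2} = 1.960.
Power = Φ(δ − 1.960) + Φ(−δ − 1.960) = Φ(0.901) + Φ(-4.821) = 0.8161 + 0.0000 = 0.8161.

Power ≈ 0.816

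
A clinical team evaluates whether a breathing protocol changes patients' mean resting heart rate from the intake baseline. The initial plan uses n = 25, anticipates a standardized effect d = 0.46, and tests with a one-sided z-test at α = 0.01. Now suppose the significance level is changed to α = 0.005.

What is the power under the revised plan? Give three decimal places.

Power ≈ 0.391

δ = d·√n = 0.46 × √25 = 2.3000 (unchanged). New critical value: z_{0.005} = 2.576.
Revised power = Φ(δ − 2.576) = Φ(-0.276) = 0.3913.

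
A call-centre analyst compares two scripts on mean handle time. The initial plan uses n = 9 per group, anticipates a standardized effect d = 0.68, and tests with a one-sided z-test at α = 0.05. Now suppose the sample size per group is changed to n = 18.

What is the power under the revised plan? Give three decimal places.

With n = 18 per group: δ = d·√(n/2) = 0.68 × √(18/2) = 2.0400. Critical value z_{0.05} = 1.645.
Revised power = Φ(δ − 1.645) = Φ(0.395) = 0.6536.

Power ≈ 0.654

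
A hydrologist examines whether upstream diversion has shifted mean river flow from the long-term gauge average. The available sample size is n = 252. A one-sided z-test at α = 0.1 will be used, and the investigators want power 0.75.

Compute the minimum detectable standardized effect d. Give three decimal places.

d ≈ 0.123

Required noncentrality: δ = z_{0.1} + z_{0.25} = 1.282 + 0.674 = 1.956.
δ = d·√n ⇒ d = δ/√n = 1.956/√252 = 0.1232.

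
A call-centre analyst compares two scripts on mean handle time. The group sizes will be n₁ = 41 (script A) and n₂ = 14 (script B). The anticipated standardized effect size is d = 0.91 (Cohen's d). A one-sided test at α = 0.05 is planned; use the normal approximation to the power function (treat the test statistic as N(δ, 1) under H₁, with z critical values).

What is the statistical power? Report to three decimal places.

Noncentrality parameter: δ = d / √(1/n₁ + 1/n₂) = 0.91 / √(1/41 + 1/14) = 2.9398
Critical value for a one-sided test at α = 0.05: z_α = 1.645.
Power = Φ(δ − 1.645) = Φ(1.295) = 0.9023.

Power ≈ 0.902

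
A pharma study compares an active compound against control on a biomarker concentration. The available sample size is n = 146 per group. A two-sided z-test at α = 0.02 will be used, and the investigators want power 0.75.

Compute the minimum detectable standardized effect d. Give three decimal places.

d ≈ 0.351

Need Φ(δ − 2.326) = 0.75, so δ = 2.326 + 0.674 = 3.001.
(The second rejection-region term Φ(−δ − z_{α/2}) is negligible and dropped.)
δ = d·√(n/2) ⇒ d = δ/√(n/2) = 3.001/√(146/2) = 0.3512.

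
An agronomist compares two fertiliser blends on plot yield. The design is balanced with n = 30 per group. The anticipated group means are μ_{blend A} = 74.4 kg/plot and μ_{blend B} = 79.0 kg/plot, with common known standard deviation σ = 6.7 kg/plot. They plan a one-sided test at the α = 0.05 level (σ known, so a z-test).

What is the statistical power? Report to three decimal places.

Power ≈ 0.845

Standardized effect: d = |μ_{blend A} − μ_{blend B}| / σ = |74.4 − 79.0| / 6.7 = 0.6866
Noncentrality parameter: δ = d·√(n/2) = 0.6866 × √(30/2) = 2.6591
One-sided α = 0.05 → critical value z_{0.05} = 1.645.
Power = P(Z > 1.645 − δ) = Φ(1.014) = 0.8448.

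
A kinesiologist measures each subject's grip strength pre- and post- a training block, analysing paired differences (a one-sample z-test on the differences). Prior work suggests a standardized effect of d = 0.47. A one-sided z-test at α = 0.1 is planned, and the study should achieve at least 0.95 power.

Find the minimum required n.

n = 39

For power 0.95 need Φ(δ − z_{0.1}) = 0.95, so δ = z_{0.1} + z_{0.05} = 1.282 + 1.645 = 2.926.
δ = d·√n ⇒ n = (δ/d)² = (2.926 / 0.47)² = 38.77.
Round up to the next whole unit.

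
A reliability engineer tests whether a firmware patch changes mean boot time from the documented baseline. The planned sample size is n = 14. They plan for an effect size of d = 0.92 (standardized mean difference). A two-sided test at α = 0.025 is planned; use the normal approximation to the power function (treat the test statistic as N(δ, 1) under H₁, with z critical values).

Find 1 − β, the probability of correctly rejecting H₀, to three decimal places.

Power ≈ 0.885

Noncentrality parameter: λ = d·√n = 0.92 × √14 = 3.4423
Two-sided α = 0.025 → critical value z_{0.0125} = 2.241.
Power = Φ(λ − 2.241) + Φ(−λ − 2.241) = Φ(1.201) + Φ(-5.684) = 0.8851 + 0.0000 = 0.8851.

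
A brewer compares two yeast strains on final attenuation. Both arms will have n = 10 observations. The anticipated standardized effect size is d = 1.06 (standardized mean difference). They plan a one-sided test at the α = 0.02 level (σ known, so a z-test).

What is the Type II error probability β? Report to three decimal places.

Noncentrality parameter: δ = d·√(n/2) = 1.06 × √(10/2) = 2.3702
Critical value for a one-sided test at α = 0.02: z_α = 2.054.
Power = P(Z > 2.054 − δ) = Φ(0.316) = 0.6242.
Type II error: β = 1 − power = 1 − 0.6242 = 0.3758.

β ≈ 0.376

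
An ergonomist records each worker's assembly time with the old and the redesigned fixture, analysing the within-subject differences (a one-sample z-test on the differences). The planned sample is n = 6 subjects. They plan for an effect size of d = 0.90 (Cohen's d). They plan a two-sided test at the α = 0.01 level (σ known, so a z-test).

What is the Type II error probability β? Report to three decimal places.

Noncentrality parameter: λ = d·√n = 0.90 × √6 = 2.2045
Critical value for a two-sided test at α = 0.01: z_{α/2} = 2.576.
Power = Φ(λ − 2.576) + Φ(−λ − 2.576) = Φ(-0.371) + Φ(-4.780) = 0.3552 + 0.0000 = 0.3552.
Type II error: β = 1 − power = 1 − 0.3552 = 0.6448.

β ≈ 0.645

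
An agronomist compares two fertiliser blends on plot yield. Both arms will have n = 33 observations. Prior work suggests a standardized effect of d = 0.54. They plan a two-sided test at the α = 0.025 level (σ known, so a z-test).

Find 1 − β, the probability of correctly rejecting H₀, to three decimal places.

Power ≈ 0.481

Noncentrality parameter: δ = d·√(n/2) = 0.54 × √(33/2) = 2.1935
Critical value for a two-sided test at α = 0.025: z_{α/2} = 2.241.
Power = Φ(δ − 2.241) + Φ(−δ − 2.241) = Φ(-0.048) + Φ(-4.435) = 0.4809 + 0.0000 = 0.4809.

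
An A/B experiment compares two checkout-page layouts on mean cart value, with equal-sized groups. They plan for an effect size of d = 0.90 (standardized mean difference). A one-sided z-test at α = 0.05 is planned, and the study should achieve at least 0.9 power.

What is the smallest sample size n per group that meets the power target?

For power 0.9 need Φ(δ − z_{0.05}) = 0.9, so δ = z_{0.05} + z_{0.10} = 1.645 + 1.282 = 2.926.
δ = d·√(n/2) ⇒ n = 2(δ/d)² = 2 × (2.926 / 0.90)² = 21.15.
Rounding up, n = 22 per group.

n = 22 per group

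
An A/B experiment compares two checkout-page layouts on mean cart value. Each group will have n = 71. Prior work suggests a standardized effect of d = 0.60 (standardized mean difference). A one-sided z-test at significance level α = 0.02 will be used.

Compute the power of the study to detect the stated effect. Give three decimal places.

Noncentrality parameter: δ = d·√(n/2) = 0.60 × √(71/2) = 3.5749
Critical value for a one-sided test at α = 0.02: z_α = 2.054.
Power = Φ(δ − 2.054) = Φ(1.521) = 0.9359.

Power ≈ 0.936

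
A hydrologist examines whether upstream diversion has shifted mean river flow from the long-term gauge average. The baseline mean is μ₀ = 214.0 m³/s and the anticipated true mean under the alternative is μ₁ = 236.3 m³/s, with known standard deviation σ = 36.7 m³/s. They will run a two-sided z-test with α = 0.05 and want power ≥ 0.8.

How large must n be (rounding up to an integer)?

n = 22

Standardized effect: d = |μ₁ − μ₀| / σ = |236.3 − 214.0| / 36.7 = 0.6076
Set Φ(δ − 1.960) = 0.8; then δ − 1.960 = Φ⁻¹(0.8) = 0.842, giving δ = 2.802.
(For δ > 0 the lower-tail rejection region contributes negligibly to power, so the one-term inversion is standard.)
δ = d·√n ⇒ n = (δ/d)² = (2.802 / 0.6076)² = 21.26.
Round up to the next whole unit.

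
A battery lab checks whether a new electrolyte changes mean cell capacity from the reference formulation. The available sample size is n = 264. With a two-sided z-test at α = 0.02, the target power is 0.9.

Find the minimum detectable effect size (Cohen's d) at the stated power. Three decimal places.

d ≈ 0.222

Required noncentrality: δ = z_{0.01} + z_{0.10} = 2.326 + 1.282 = 3.608.
(Lower-tail contribution to power is negligible for δ > 0.)
δ = d·√n ⇒ d = δ/√n = 3.608/√264 = 0.2221.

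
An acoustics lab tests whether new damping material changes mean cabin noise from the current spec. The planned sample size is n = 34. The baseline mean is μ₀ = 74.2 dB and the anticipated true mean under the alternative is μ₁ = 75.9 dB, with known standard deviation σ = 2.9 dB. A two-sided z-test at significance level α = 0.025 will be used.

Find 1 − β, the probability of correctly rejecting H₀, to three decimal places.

Power ≈ 0.880

Standardized effect: d = |μ₁ − μ₀| / σ = |75.9 − 74.2| / 2.9 = 0.5862
Noncentrality parameter: δ = d·√n = 0.5862 × √34 = 3.4181
Two-sided α = 0.025 → critical value z_{0.0125} = 2.241.
Power = Φ(δ − 2.241) + Φ(−δ − 2.241) = Φ(1.177) + Φ(-5.660) = 0.8804 + 0.0000 = 0.8804.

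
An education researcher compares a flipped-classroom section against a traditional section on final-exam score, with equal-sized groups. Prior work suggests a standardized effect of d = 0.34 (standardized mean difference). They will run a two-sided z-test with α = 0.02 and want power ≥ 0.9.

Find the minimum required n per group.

n = 226 per group

For power 0.9 need Φ(δ − z_{0.01}) = 0.9, so δ = z_{0.01} + z_{0.10} = 2.326 + 1.282 = 3.608.
(Ignoring the negligible lower-tail rejection probability gives the usual closed-form inversion.)
δ = d·√(n/2) ⇒ n = 2(δ/d)² = 2 × (3.608 / 0.34)² = 225.21.
Rounding up, n = 226 per group.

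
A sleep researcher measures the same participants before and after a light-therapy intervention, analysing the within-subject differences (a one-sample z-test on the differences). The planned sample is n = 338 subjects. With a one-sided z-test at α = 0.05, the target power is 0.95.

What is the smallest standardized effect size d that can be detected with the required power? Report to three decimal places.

Required noncentrality: δ = z_{0.05} + z_{0.05} = 1.645 + 1.645 = 3.290.
δ = d·√n ⇒ d = δ/√n = 3.290/√338 = 0.1789.

d ≈ 0.179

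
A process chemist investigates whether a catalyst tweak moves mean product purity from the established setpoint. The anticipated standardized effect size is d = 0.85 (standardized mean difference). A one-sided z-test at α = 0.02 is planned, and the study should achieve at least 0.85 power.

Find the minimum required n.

For power 0.85 need Φ(δ − z_{0.02}) = 0.85, so δ = z_{0.02} + z_{0.15} = 2.054 + 1.036 = 3.090.
δ = d·√n ⇒ n = (δ/d)² = (3.090 / 0.85)² = 13.22.
Round up to the next whole unit.

n = 14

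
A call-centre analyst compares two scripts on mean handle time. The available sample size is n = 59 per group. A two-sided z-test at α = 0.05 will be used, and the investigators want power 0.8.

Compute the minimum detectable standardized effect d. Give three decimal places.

d ≈ 0.516

Required noncentrality: δ = z_{0.025} + z_{0.20} = 1.960 + 0.842 = 2.802.
(Lower-tail contribution to power is negligible for δ > 0.)
δ = d·√(n/2) ⇒ d = δ/√(n/2) = 2.802/√(59/2) = 0.5158.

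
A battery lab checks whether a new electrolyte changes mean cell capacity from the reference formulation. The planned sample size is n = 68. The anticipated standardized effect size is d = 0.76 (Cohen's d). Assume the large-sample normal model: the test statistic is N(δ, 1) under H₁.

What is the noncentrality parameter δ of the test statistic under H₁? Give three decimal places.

δ ≈ 6.267

The noncentrality parameter scales effect size by the design's sample-size factor: δ = d·√n = 0.76 × √68 = 6.2671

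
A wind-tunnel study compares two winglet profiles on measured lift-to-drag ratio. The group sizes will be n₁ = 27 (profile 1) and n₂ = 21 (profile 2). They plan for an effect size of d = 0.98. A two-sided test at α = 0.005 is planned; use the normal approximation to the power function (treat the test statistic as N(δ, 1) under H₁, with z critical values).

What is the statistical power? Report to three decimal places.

Noncentrality parameter: λ = d / √(1/n₁ + 1/n₂) = 0.98 / √(1/27 + 1/21) = 3.3682
Two-sided α = 0.005 → critical value z_{0.0025} = 2.807.
Power = Φ(λ − 2.807) + Φ(−λ − 2.807) = Φ(0.561) + Φ(-6.175) = 0.7127 + 0.0000 = 0.7127.

Power ≈ 0.713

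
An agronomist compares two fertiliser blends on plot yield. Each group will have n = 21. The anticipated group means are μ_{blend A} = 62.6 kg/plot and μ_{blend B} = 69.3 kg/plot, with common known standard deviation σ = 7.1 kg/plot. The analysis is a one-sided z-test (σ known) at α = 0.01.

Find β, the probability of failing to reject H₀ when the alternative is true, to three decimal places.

Standardized effect: d = |μ_{blend A} − μ_{blend B}| / σ = |62.6 − 69.3| / 7.1 = 0.9437
Noncentrality parameter: δ = d·√(n/2) = 0.9437 × √(21/2) = 3.0578
Critical value for a one-sided test at α = 0.01: z_α = 2.326.
Power = Φ(δ − 2.326) = Φ(0.731) = 0.7678.
Type II error: β = 1 − power = 1 − 0.7678 = 0.2322.

β ≈ 0.232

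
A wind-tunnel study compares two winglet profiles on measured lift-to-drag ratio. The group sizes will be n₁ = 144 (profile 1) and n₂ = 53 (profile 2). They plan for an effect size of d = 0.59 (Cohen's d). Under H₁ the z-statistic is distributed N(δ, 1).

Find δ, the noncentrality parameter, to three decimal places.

The noncentrality parameter scales effect size by the design's sample-size factor: δ = d / √(1/n₁ + 1/n₂) = 0.59 / √(1/144 + 1/53) = 3.6723

δ ≈ 3.672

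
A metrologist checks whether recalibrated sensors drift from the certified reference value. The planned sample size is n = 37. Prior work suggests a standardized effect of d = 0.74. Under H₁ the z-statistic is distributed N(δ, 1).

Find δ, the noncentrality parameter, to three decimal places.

The noncentrality parameter scales effect size by the design's sample-size factor: δ = d·√n = 0.74 × √37 = 4.5012

δ ≈ 4.501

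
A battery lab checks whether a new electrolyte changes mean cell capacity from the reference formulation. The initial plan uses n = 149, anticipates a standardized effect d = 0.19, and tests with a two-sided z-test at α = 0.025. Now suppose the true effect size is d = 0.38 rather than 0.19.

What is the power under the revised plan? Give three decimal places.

With d = 0.38: δ = d·√n = 0.38 × √149 = 4.6385. Critical value z_{0.0125} = 2.241.
Revised power = Φ(δ − 2.241) + Φ(−δ − 2.241) = Φ(2.397) + Φ(-6.880) = 0.9917 + 0.0000 = 0.9917.

Power ≈ 0.992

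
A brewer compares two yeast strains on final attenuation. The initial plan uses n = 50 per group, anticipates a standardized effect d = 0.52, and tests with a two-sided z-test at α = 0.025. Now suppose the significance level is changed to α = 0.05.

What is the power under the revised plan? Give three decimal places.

δ = d·√(n/2) = 0.52 × √(50/2) = 2.6000 (unchanged). New critical value: z_{0.025} = 1.960.
Revised power = Φ(δ − 1.960) + Φ(−δ − 1.960) = Φ(0.640) + Φ(-4.560) = 0.7389 + 0.0000 = 0.7389.

Power ≈ 0.739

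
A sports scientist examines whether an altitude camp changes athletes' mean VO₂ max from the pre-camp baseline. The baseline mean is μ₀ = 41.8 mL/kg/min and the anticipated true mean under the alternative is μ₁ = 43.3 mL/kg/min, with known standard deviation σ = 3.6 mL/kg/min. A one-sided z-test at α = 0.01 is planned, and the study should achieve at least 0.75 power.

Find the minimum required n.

Standardized effect: d = |μ₁ − μ₀| / σ = |43.3 − 41.8| / 3.6 = 0.4167
For power 0.75 need Φ(δ − z_{0.01}) = 0.75, so δ = z_{0.01} + z_{0.25} = 2.326 + 0.674 = 3.001.
δ = d·√n ⇒ n = (δ/d)² = (3.001 / 0.4167)² = 51.87.
Rounding up, n = 52.

n = 52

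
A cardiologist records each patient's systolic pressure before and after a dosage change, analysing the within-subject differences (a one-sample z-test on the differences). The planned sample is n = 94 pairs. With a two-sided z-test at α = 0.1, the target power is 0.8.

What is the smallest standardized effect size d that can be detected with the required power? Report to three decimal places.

d ≈ 0.256

Required noncentrality: δ = z_{0.05} + z_{0.20} = 1.645 + 0.842 = 2.486.
(Lower-tail contribution to power is negligible for δ > 0.)
δ = d·√n ⇒ d = δ/√n = 2.486/√94 = 0.2565.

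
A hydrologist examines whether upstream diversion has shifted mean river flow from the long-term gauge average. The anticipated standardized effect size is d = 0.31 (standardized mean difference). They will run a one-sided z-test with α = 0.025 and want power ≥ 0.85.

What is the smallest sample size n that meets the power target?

Set Φ(δ − 1.960) = 0.85; then δ − 1.960 = Φ⁻¹(0.85) = 1.036, giving δ = 2.996.
δ = d·√n ⇒ n = (δ/d)² = (2.996 / 0.31)² = 93.43.
Rounding up, n = 94.

n = 94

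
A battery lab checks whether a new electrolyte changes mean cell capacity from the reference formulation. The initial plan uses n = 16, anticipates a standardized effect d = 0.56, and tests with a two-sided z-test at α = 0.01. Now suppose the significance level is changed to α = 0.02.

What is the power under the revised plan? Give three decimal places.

δ = d·√n = 0.56 × √16 = 2.2400 (unchanged). New critical value: z_{0.01} = 2.326.
Revised power = Φ(δ − 2.326) + Φ(−δ − 2.326) = Φ(-0.086) + Φ(-4.566) = 0.4656 + 0.0000 = 0.4656.

Power ≈ 0.466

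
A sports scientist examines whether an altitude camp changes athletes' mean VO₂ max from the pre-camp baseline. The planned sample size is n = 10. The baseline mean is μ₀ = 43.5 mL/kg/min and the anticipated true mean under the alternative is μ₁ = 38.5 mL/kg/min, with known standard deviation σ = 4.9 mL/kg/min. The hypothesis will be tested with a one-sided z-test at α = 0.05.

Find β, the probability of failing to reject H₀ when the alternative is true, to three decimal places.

β ≈ 0.057

Standardized effect: d = |μ₁ − μ₀| / σ = |38.5 − 43.5| / 4.9 = 1.0204
Noncentrality parameter: λ = d·√n = 1.0204 × √10 = 3.2268
Critical value for a one-sided test at α = 0.05: z_α = 1.645.
Power = P(Z > 1.645 − λ) = Φ(1.582) = 0.9432.
Type II error: β = 1 − power = 1 − 0.9432 = 0.0568.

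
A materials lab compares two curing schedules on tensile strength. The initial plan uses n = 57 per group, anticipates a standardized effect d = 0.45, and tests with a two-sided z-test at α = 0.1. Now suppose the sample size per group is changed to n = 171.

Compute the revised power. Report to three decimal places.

Power ≈ 0.994

With n = 171 per group: δ = d·√(n/2) = 0.45 × √(171/2) = 4.1610. Critical value z_{0.05} = 1.645.
Revised power = Φ(δ − 1.645) + Φ(−δ − 1.645) = Φ(2.516) + Φ(-5.806) = 0.9941 + 0.0000 = 0.9941.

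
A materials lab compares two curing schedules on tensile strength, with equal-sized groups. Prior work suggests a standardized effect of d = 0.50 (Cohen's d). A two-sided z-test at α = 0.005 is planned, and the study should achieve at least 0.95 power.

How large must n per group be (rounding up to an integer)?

Set Φ(δ − 2.807) = 0.95; then δ − 2.807 = Φ⁻¹(0.95) = 1.645, giving δ = 4.452.
(The Φ(−δ − z_{α/2}) term is vanishingly small for δ > 0 and is dropped in the standard sample-size formula.)
δ = d·√(n/2) ⇒ n = 2(δ/d)² = 2 × (4.452 / 0.50)² = 158.55.
Rounding up, n = 159 per group.

n = 159 per group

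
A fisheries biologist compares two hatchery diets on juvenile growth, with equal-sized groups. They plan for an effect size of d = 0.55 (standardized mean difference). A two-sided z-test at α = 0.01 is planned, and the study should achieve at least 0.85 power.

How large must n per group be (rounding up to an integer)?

For power 0.85 need Φ(δ − z_{0.005}) = 0.85, so δ = z_{0.005} + z_{0.15} = 2.576 + 1.036 = 3.612.
(Ignoring the negligible lower-tail rejection probability gives the usual closed-form inversion.)
δ = d·√(n/2) ⇒ n = 2(δ/d)² = 2 × (3.612 / 0.55)² = 86.27.
Rounding up, n = 87 per group.

n = 87 per group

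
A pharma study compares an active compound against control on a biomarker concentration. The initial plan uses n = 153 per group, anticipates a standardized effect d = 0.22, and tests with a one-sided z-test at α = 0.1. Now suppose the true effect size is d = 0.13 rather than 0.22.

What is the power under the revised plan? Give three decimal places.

With d = 0.13: δ = d·√(n/2) = 0.13 × √(153/2) = 1.1370. Critical value z_{0.1} = 1.282.
Revised power = P(Z > 1.282 − δ) = Φ(-0.145) = 0.4425.

Power ≈ 0.443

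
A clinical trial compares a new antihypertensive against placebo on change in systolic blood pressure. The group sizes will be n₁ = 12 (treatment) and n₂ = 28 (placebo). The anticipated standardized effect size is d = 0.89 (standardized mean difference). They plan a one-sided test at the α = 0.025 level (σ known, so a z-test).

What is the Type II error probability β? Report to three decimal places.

β ≈ 0.268

Noncentrality parameter: δ = d / √(1/n₁ + 1/n₂) = 0.89 / √(1/12 + 1/28) = 2.5795
One-sided α = 0.025 → critical value z_{0.025} = 1.960.
Power = Φ(δ − 1.960) = Φ(0.620) = 0.7322.
Type II error: β = 1 − power = 1 − 0.7322 = 0.2678.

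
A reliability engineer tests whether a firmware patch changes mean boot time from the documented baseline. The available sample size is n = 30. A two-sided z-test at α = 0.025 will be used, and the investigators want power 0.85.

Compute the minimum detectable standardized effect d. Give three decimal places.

d ≈ 0.598

Required noncentrality: δ = z_{0.0125} + z_{0.15} = 2.241 + 1.036 = 3.278.
(The second rejection-region term Φ(−δ − z_{α/2}) is negligible and dropped.)
δ = d·√n ⇒ d = δ/√n = 3.278/√30 = 0.5984.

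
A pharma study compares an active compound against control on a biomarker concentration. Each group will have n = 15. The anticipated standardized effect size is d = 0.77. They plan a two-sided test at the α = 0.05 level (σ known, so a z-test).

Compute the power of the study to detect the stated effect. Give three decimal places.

Noncentrality parameter: δ = d·√(n/2) = 0.77 × √(15/2) = 2.1087
Two-sided α = 0.05 → critical value z_{0.025} = 1.960.
Power = Φ(δ − 1.960) + Φ(−δ − 1.960) = Φ(0.149) + Φ(-4.069) = 0.5591 + 0.0000 = 0.5592.

Power ≈ 0.559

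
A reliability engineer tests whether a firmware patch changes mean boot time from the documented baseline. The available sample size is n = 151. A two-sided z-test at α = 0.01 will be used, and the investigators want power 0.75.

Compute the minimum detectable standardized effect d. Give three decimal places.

Need Φ(δ − 2.576) = 0.75, so δ = 2.576 + 0.674 = 3.250.
(Lower-tail contribution to power is negligible for δ > 0.)
δ = d·√n ⇒ d = δ/√n = 3.250/√151 = 0.2645.

d ≈ 0.265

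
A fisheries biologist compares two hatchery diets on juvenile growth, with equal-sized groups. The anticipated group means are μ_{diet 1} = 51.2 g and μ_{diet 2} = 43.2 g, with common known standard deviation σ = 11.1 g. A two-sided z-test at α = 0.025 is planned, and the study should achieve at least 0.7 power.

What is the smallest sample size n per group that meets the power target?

n = 30 per group

Standardized effect: d = |μ_{diet 1} − μ_{diet 2}| / σ = |51.2 − 43.2| / 11.1 = 0.7207
For power 0.7 need Φ(δ − z_{0.0125}) = 0.7, so δ = z_{0.0125} + z_{0.30} = 2.241 + 0.524 = 2.766.
(For δ > 0 the lower-tail rejection region contributes negligibly to power, so the one-term inversion is standard.)
δ = d·√(n/2) ⇒ n = 2(δ/d)² = 2 × (2.766 / 0.7207)² = 29.45.
Rounding up, n = 30 per group.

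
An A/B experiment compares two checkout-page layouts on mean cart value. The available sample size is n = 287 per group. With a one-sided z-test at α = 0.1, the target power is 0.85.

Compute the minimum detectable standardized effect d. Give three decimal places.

Need Φ(δ − 1.282) = 0.85, so δ = 1.282 + 1.036 = 2.318.
δ = d·√(n/2) ⇒ d = δ/√(n/2) = 2.318/√(287/2) = 0.1935.

d ≈ 0.194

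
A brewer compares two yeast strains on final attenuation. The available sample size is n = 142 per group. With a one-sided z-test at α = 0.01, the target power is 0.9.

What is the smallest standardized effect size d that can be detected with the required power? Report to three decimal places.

Required noncentrality: δ = z_{0.01} + z_{0.10} = 2.326 + 1.282 = 3.608.
δ = d·√(n/2) ⇒ d = δ/√(n/2) = 3.608/√(142/2) = 0.4282.

d ≈ 0.428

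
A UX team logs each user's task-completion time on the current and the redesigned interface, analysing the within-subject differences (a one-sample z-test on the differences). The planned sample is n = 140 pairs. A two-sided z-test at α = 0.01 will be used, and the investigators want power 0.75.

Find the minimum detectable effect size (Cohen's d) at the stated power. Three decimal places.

d ≈ 0.275

Required noncentrality: δ = z_{0.005} + z_{0.25} = 2.576 + 0.674 = 3.250.
(Lower-tail contribution to power is negligible for δ > 0.)
δ = d·√n ⇒ d = δ/√n = 3.250/√140 = 0.2747.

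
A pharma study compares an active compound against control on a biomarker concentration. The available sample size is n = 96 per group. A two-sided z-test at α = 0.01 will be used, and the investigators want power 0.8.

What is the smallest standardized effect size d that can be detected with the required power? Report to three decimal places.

d ≈ 0.493

Required noncentrality: δ = z_{0.005} + z_{0.20} = 2.576 + 0.842 = 3.417.
(The second rejection-region term Φ(−δ − z_{α/2}) is negligible and dropped.)
δ = d·√(n/2) ⇒ d = δ/√(n/2) = 3.417/√(96/2) = 0.4933.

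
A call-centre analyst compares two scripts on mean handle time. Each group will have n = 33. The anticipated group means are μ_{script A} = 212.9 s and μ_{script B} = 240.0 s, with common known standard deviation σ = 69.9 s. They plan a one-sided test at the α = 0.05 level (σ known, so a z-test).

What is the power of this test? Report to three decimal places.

Standardized effect: d = |μ_{script A} − μ_{script B}| / σ = |212.9 − 240.0| / 69.9 = 0.3877
Noncentrality parameter: δ = d·√(n/2) = 0.3877 × √(33/2) = 1.5748
Critical value for a one-sided test at α = 0.05: z_α = 1.645.
Power = Φ(δ − 1.645) = Φ(-0.070) = 0.4721.

Power ≈ 0.472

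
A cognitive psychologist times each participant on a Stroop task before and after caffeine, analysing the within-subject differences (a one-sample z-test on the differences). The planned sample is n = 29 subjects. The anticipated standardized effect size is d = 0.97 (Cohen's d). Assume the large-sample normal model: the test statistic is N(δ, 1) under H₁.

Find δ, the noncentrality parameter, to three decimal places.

δ ≈ 5.224

δ = d·√n = 0.97 × √29 = 5.2236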